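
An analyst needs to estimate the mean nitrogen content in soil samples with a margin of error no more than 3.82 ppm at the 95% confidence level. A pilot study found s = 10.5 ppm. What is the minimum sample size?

For a mean, the margin of error is E = z·σ/√n, so n = (zσ/E)².
At 95% confidence, z = 1.960.
n = (1.960 × 10.5 / 3.82)² = 29.02
Round up: n = 30.

30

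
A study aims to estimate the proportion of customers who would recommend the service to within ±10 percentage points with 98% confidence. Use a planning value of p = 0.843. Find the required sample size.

For a proportion with margin E = 0.1 at 98% confidence, z = 2.326.
n = p̂(1−p̂)(z/E)² = 0.843 × 0.157 × (2.326/0.1)² = 71.61
Round up: n = 72.

72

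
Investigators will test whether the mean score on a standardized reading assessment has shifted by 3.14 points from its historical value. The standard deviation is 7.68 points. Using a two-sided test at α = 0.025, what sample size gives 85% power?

n = 65

For a one-sample z-test, n = ((z_{α/2} + z_β)·σ/δ)².
z_{α/2} = 2.241 (two-sided α = 0.025); z_β = 1.036 (power 85% → β = 0.15).
n = (3.277 × 7.68 / 3.14)² = 64.24
Round up: n = 65.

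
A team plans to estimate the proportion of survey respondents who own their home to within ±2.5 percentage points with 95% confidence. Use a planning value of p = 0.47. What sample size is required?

For a proportion with margin E = 0.025 at 95% confidence, z = 1.960.
n = p̂(1−p̂)(z/E)² = 0.47 × 0.53 × (1.960/0.025)² = 1531.11
Round up: n = 1532.

n = 1532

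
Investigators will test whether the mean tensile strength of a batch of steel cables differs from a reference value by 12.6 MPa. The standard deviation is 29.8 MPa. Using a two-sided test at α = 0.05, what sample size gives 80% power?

44

For a one-sample z-test, n = ((z_{α/2} + z_β)·σ/δ)².
z_{α/2} = 1.960 (two-sided α = 0.05); z_β = 0.842 (power 80% → β = 0.2).
n = (2.802 × 29.8 / 12.6)² = 43.92
Round up: n = 44.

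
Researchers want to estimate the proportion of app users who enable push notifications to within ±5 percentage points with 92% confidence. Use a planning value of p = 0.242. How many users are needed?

For a proportion with margin E = 0.05 at 92% confidence, z = 1.751.
n = p̂(1−p̂)(z/E)² = 0.242 × 0.758 × (1.751/0.05)² = 224.97
Round up: n = 225.

225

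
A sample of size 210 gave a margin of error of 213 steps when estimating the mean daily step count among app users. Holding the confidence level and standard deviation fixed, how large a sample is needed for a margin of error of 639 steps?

Margin of error scales as 1/√n, so n₂ = n₁·(E₁/E₂)².
n₂ = 210 × (213/639)² = 210 × 0.1111 = 23.33
Round up: n₂ = 24.

n = 24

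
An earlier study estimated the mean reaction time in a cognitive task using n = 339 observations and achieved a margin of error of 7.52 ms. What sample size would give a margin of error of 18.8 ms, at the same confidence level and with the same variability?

55

Margin of error scales as 1/√n, so n₂ = n₁·(E₁/E₂)².
n₂ = 339 × (7.52/18.8)² = 339 × 0.16 = 54.24
Round up: n₂ = 55.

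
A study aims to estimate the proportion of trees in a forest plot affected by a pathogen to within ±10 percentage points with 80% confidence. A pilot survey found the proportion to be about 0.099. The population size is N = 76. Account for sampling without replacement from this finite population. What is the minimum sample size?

n = 13

For a proportion with margin E = 0.1 at 80% confidence, z = 1.282.
n = p̂(1−p̂)(z/E)² = 0.099 × 0.901 × (1.282/0.1)² = 14.66 — call this n₀.
Finite-population correction with N = 76: n = n₀ / (1 + (n₀−1)/N) = 14.66 / 1.18 = 12.42
Round up: n = 13.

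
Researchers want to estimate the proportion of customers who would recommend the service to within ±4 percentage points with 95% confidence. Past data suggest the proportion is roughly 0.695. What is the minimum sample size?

509

For a proportion with margin E = 0.04 at 95% confidence, z = 1.960.
n = p̂(1−p̂)(z/E)² = 0.695 × 0.305 × (1.960/0.04)² = 508.95
Round up: n = 509.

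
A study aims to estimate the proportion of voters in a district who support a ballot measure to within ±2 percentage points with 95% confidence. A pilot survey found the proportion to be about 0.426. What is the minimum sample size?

For a proportion with margin E = 0.02 at 95% confidence, z = 1.960.
n = p̂(1−p̂)(z/E)² = 0.426 × 0.574 × (1.960/0.02)² = 2348.41
Round up: n = 2349.

2349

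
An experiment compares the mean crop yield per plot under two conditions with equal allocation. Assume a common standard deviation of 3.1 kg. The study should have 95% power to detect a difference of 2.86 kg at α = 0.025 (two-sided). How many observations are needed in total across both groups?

72 total

For two equal groups, n per group = 2·((z_{α/2} + z_β)·σ/δ)².
z_{α/2} = 2.241; z_β = 1.645 (power 95%).
n = 2 × (3.886 × 3.1 / 2.86)² = 2 × 17.74 = 35.48
Round up: n = 36 per group.
Total across both groups: 2 × 36 = 72.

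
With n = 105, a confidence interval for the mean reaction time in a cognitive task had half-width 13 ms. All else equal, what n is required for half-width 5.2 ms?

Margin of error scales as 1/√n, so n₂ = n₁·(E₁/E₂)².
n₂ = 105 × (13/5.2)² = 105 × 6.25 = 656.25
Round up: n₂ = 657.

657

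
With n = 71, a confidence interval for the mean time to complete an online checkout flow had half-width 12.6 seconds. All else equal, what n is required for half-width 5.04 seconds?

444

Margin of error scales as 1/√n, so n₂ = n₁·(E₁/E₂)².
n₂ = 71 × (12.6/5.04)² = 71 × 6.25 = 443.75
Round up: n₂ = 444.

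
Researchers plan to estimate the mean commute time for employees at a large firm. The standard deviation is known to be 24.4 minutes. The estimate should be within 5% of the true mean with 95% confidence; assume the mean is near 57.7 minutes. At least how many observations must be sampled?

275

For a mean, the margin of error is E = z·σ/√n, so n = (zσ/E)².
At 95% confidence, z = 1.960.
E = 5% of 57.7 = 2.885 minutes.
n = (1.960 × 24.4 / 2.885)² = 274.79
Round up: n = 275.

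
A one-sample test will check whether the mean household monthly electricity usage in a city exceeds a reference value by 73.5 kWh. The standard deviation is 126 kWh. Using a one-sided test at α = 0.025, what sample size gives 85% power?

27

For a one-sample z-test, n = ((z_α + z_β)·σ/δ)².
z_α = 1.960 (one-sided α = 0.025); z_β = 1.036 (power 85% → β = 0.15).
n = (2.996 × 126 / 73.5)² = 26.38
Round up: n = 27.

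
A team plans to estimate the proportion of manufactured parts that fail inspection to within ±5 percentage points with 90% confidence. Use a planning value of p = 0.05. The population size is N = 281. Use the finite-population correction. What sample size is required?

44

For a proportion with margin E = 0.05 at 90% confidence, z = 1.645.
n = p̂(1−p̂)(z/E)² = 0.05 × 0.95 × (1.645/0.05)² = 51.41 — call this n₀.
Finite-population correction with N = 281: n = n₀ / (1 + (n₀−1)/N) = 51.41 / 1.179 = 43.60
Round up: n = 44.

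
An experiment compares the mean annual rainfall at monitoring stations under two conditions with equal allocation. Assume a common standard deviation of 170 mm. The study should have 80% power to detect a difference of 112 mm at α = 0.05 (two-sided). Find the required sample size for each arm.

For two equal groups, n per group = 2·((z_{α/2} + z_β)·σ/δ)².
z_{α/2} = 1.960; z_β = 0.842 (power 80%).
n = 2 × (2.802 × 170 / 112)² = 2 × 18.09 = 36.18
Round up: n = 37 per group.

37 per group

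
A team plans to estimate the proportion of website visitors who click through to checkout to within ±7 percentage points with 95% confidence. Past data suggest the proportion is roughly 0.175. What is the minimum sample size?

114

For a proportion with margin E = 0.07 at 95% confidence, z = 1.960.
n = p̂(1−p̂)(z/E)² = 0.175 × 0.825 × (1.960/0.07)² = 113.19
Round up: n = 114.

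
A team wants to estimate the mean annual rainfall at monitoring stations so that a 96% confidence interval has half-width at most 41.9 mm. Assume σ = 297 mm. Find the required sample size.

212

For a mean, the margin of error is E = z·σ/√n, so n = (zσ/E)².
At 96% confidence, z = 2.054.
n = (2.054 × 297 / 41.9)² = 211.98
Round up: n = 212.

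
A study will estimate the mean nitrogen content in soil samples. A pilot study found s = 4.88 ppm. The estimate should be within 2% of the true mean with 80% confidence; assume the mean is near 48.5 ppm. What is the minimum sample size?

42

For a mean, the margin of error is E = z·σ/√n, so n = (zσ/E)².
At 80% confidence, z = 1.282.
E = 2% of 48.5 = 0.97 ppm.
n = (1.282 × 4.88 / 0.97)² = 41.60
Round up: n = 42.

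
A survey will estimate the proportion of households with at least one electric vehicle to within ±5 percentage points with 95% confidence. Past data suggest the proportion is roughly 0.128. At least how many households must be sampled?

n = 172

For a proportion with margin E = 0.05 at 95% confidence, z = 1.960.
n = p̂(1−p̂)(z/E)² = 0.128 × 0.872 × (1.960/0.05)² = 171.51
Round up: n = 172.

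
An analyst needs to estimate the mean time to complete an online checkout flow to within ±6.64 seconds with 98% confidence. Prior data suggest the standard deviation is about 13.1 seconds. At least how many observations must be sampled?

22

For a mean, the margin of error is E = z·σ/√n, so n = (zσ/E)².
At 98% confidence, z = 2.326.
n = (2.326 × 13.1 / 6.64)² = 21.06
Round up: n = 22.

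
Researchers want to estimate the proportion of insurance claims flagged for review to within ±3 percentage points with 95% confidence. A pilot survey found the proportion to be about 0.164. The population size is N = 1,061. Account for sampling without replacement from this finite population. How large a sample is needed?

378

For a proportion with margin E = 0.03 at 95% confidence, z = 1.960.
n = p̂(1−p̂)(z/E)² = 0.164 × 0.836 × (1.960/0.03)² = 585.22 — call this n₀.
Finite-population correction with N = 1,061: n = n₀ / (1 + (n₀−1)/N) = 585.22 / 1.551 = 377.32
Round up: n = 378.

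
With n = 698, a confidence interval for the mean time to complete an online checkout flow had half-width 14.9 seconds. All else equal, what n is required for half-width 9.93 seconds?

1572

Margin of error scales as 1/√n, so n₂ = n₁·(E₁/E₂)².
n₂ = 698 × (14.9/9.93)² = 698 × 2.252 = 1571.90
Round up: n₂ = 1572.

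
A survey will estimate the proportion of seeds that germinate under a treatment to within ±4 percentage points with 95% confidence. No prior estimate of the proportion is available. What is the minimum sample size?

For a proportion with margin E = 0.04 at 95% confidence, z = 1.960.
With no prior estimate, use p = 0.5, which maximizes p(1−p) at 0.25.
n = 0.25 × (z/E)² = 0.25 × (1.960/0.04)² = 600.25
Round up: n = 601.

601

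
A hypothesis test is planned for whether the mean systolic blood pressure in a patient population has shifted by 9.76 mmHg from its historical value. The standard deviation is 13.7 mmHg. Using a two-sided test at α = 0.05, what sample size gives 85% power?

For a one-sample z-test, n = ((z_{α/2} + z_β)·σ/δ)².
z_{α/2} = 1.960 (two-sided α = 0.05); z_β = 1.036 (power 85% → β = 0.15).
n = (2.996 × 13.7 / 9.76)² = 17.69
Round up: n = 18.

18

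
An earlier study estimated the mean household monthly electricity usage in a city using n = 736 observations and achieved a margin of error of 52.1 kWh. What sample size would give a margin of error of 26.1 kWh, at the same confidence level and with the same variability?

2933

Margin of error scales as 1/√n, so n₂ = n₁·(E₁/E₂)².
n₂ = 736 × (52.1/26.1)² = 736 × 3.985 = 2932.96
Round up: n₂ = 2933.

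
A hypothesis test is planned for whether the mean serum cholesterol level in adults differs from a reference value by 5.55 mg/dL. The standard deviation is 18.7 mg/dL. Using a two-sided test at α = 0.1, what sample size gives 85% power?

82

For a one-sample z-test, n = ((z_{α/2} + z_β)·σ/δ)².
z_{α/2} = 1.645 (two-sided α = 0.1); z_β = 1.036 (power 85% → β = 0.15).
n = (2.681 × 18.7 / 5.55)² = 81.60
Round up: n = 82.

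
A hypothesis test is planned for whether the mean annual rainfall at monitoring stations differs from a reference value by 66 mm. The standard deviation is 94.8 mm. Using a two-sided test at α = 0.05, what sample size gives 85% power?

n = 19

For a one-sample z-test, n = ((z_{α/2} + z_β)·σ/δ)².
z_{α/2} = 1.960 (two-sided α = 0.05); z_β = 1.036 (power 85% → β = 0.15).
n = (2.996 × 94.8 / 66)² = 18.52
Round up: n = 19.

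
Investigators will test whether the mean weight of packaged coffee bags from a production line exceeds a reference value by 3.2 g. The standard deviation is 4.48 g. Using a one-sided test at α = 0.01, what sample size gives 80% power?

For a one-sample z-test, n = ((z_α + z_β)·σ/δ)².
z_α = 2.326 (one-sided α = 0.01); z_β = 0.842 (power 80% → β = 0.2).
n = (3.168 × 4.48 / 3.2)² = 19.67
Round up: n = 20.

20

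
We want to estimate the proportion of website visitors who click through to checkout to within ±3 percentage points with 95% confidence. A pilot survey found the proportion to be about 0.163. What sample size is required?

For a proportion with margin E = 0.03 at 95% confidence, z = 1.960.
n = p̂(1−p̂)(z/E)² = 0.163 × 0.837 × (1.960/0.03)² = 582.35
Round up: n = 583.

n = 583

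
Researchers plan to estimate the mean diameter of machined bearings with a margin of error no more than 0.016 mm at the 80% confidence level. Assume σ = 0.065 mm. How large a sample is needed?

n = 28

For a mean, the margin of error is E = z·σ/√n, so n = (zσ/E)².
At 80% confidence, z = 1.282.
n = (1.282 × 0.065 / 0.016)² = 27.12
Round up: n = 28.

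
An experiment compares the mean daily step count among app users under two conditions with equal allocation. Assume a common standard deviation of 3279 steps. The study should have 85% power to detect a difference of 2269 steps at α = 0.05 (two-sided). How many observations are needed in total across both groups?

For two equal groups, n per group = 2·((z_{α/2} + z_β)·σ/δ)².
z_{α/2} = 1.960; z_β = 1.036 (power 85%).
n = 2 × (2.996 × 3279 / 2269)² = 2 × 18.75 = 37.50
Round up: n = 38 per group.
Total across both groups: 2 × 38 = 76.

76 total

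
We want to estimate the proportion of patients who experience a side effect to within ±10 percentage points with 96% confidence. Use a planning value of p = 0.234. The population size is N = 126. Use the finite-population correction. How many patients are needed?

n = 48

For a proportion with margin E = 0.1 at 96% confidence, z = 2.054.
n = p̂(1−p̂)(z/E)² = 0.234 × 0.766 × (2.054/0.1)² = 75.62 — call this n₀.
Finite-population correction with N = 126: n = n₀ / (1 + (n₀−1)/N) = 75.62 / 1.592 = 47.50
Round up: n = 48.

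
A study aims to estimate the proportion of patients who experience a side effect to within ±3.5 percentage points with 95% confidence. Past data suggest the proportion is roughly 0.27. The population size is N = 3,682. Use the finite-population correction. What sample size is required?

For a proportion with margin E = 0.035 at 95% confidence, z = 1.960.
n = p̂(1−p̂)(z/E)² = 0.27 × 0.73 × (1.960/0.035)² = 618.11 — call this n₀.
Finite-population correction with N = 3,682: n = n₀ / (1 + (n₀−1)/N) = 618.11 / 1.168 = 529.20
Round up: n = 530.

530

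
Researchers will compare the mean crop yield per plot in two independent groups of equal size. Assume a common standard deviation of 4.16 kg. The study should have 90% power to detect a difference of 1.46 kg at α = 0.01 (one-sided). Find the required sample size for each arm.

For two equal groups, n per group = 2·((z_α + z_β)·σ/δ)².
z_α = 2.326; z_β = 1.282 (power 90%).
n = 2 × (3.608 × 4.16 / 1.46)² = 2 × 105.69 = 211.38
Round up: n = 212 per group.

212 per group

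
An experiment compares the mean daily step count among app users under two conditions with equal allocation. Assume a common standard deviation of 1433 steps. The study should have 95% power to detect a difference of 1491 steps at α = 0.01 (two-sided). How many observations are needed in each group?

33 per group

For two equal groups, n per group = 2·((z_{α/2} + z_β)·σ/δ)².
z_{α/2} = 2.576; z_β = 1.645 (power 95%).
n = 2 × (4.221 × 1433 / 1491)² = 2 × 16.46 = 32.92
Round up: n = 33 per group.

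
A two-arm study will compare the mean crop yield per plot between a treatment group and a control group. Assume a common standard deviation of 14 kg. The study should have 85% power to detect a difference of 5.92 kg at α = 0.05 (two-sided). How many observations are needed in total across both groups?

202 total

For two equal groups, n per group = 2·((z_{α/2} + z_β)·σ/δ)².
z_{α/2} = 1.960; z_β = 1.036 (power 85%).
n = 2 × (2.996 × 14 / 5.92)² = 2 × 50.20 = 100.40
Round up: n = 101 per group.
Total across both groups: 2 × 101 = 202.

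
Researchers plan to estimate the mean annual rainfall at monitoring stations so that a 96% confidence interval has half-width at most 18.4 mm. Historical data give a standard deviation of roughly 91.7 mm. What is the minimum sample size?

For a mean, the margin of error is E = z·σ/√n, so n = (zσ/E)².
At 96% confidence, z = 2.054.
n = (2.054 × 91.7 / 18.4)² = 104.79
Round up: n = 105.

n = 105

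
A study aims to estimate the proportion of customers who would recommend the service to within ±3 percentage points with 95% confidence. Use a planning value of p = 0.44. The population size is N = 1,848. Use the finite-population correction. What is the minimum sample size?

For a proportion with margin E = 0.03 at 95% confidence, z = 1.960.
n = p̂(1−p̂)(z/E)² = 0.44 × 0.56 × (1.960/0.03)² = 1051.74 — call this n₀.
Finite-population correction with N = 1,848: n = n₀ / (1 + (n₀−1)/N) = 1051.74 / 1.569 = 670.33
Round up: n = 671.

671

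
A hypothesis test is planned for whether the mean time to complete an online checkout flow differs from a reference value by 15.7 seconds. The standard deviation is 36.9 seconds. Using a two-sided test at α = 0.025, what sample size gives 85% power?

For a one-sample z-test, n = ((z_{α/2} + z_β)·σ/δ)².
z_{α/2} = 2.241 (two-sided α = 0.025); z_β = 1.036 (power 85% → β = 0.15).
n = (3.277 × 36.9 / 15.7)² = 59.32
Round up: n = 60.

60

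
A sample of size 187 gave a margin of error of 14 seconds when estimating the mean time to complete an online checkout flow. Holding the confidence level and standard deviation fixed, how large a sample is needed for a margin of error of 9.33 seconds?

422

Margin of error scales as 1/√n, so n₂ = n₁·(E₁/E₂)².
n₂ = 187 × (14/9.33)² = 187 × 2.252 = 421.12
Round up: n₂ = 422.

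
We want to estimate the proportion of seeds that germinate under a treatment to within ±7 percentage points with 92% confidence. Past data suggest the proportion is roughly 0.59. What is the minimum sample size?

For a proportion with margin E = 0.07 at 92% confidence, z = 1.751.
n = p̂(1−p̂)(z/E)² = 0.59 × 0.41 × (1.751/0.07)² = 151.36
Round up: n = 152.

n = 152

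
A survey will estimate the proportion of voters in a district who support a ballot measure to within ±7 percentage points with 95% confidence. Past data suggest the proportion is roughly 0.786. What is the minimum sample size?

132

For a proportion with margin E = 0.07 at 95% confidence, z = 1.960.
n = p̂(1−p̂)(z/E)² = 0.786 × 0.214 × (1.960/0.07)² = 131.87
Round up: n = 132.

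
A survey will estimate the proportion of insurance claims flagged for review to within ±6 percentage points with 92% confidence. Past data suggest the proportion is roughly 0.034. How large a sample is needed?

n = 28

For a proportion with margin E = 0.06 at 92% confidence, z = 1.751.
n = p̂(1−p̂)(z/E)² = 0.034 × 0.966 × (1.751/0.06)² = 27.97
Round up: n = 28.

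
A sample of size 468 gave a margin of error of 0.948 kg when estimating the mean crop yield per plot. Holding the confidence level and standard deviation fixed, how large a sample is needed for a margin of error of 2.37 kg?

Margin of error scales as 1/√n, so n₂ = n₁·(E₁/E₂)².
n₂ = 468 × (0.948/2.37)² = 468 × 0.16 = 74.88
Round up: n₂ = 75.

75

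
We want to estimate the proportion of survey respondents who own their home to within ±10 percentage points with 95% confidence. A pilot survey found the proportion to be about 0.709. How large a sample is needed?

80

For a proportion with margin E = 0.1 at 95% confidence, z = 1.960.
n = p̂(1−p̂)(z/E)² = 0.709 × 0.291 × (1.960/0.1)² = 79.26
Round up: n = 80.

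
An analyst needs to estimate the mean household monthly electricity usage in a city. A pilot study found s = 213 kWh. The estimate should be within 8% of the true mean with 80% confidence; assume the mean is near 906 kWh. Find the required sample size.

15

For a mean, the margin of error is E = z·σ/√n, so n = (zσ/E)².
At 80% confidence, z = 1.282.
E = 8% of 906 = 72.48 kWh.
n = (1.282 × 213 / 72.48)² = 14.19
Round up: n = 15.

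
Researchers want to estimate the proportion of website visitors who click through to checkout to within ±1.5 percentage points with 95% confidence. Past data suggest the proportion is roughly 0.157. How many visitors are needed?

For a proportion with margin E = 0.015 at 95% confidence, z = 1.960.
n = p̂(1−p̂)(z/E)² = 0.157 × 0.843 × (1.960/0.015)² = 2259.73
Round up: n = 2260.

2260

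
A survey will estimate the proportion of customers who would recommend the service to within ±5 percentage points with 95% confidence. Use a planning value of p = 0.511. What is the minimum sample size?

384

For a proportion with margin E = 0.05 at 95% confidence, z = 1.960.
n = p̂(1−p̂)(z/E)² = 0.511 × 0.489 × (1.960/0.05)² = 383.97
Round up: n = 384.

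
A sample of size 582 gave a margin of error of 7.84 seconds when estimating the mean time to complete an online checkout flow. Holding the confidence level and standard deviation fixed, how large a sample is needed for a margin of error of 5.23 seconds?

1308

Margin of error scales as 1/√n, so n₂ = n₁·(E₁/E₂)².
n₂ = 582 × (7.84/5.23)² = 582 × 2.247 = 1307.75
Round up: n₂ = 1308.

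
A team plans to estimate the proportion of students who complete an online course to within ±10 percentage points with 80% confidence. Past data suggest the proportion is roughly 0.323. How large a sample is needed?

For a proportion with margin E = 0.1 at 80% confidence, z = 1.282.
n = p̂(1−p̂)(z/E)² = 0.323 × 0.677 × (1.282/0.1)² = 35.94
Round up: n = 36.

36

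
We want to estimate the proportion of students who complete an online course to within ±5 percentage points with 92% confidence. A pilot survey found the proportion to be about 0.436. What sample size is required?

n = 302

For a proportion with margin E = 0.05 at 92% confidence, z = 1.751.
n = p̂(1−p̂)(z/E)² = 0.436 × 0.564 × (1.751/0.05)² = 301.58
Round up: n = 302.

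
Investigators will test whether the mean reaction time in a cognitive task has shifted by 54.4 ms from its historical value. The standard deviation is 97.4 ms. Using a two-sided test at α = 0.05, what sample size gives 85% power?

29

For a one-sample z-test, n = ((z_{α/2} + z_β)·σ/δ)².
z_{α/2} = 1.960 (two-sided α = 0.05); z_β = 1.036 (power 85% → β = 0.15).
n = (2.996 × 97.4 / 54.4)² = 28.77
Round up: n = 29.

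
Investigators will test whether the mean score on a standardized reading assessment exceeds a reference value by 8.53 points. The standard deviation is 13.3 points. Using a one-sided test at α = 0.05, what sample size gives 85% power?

18

For a one-sample z-test, n = ((z_α + z_β)·σ/δ)².
z_α = 1.645 (one-sided α = 0.05); z_β = 1.036 (power 85% → β = 0.15).
n = (2.681 × 13.3 / 8.53)² = 17.47
Round up: n = 18.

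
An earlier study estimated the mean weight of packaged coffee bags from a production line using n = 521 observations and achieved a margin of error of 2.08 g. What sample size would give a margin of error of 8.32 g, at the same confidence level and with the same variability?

Margin of error scales as 1/√n, so n₂ = n₁·(E₁/E₂)².
n₂ = 521 × (2.08/8.32)² = 521 × 0.0625 = 32.56
Round up: n₂ = 33.

33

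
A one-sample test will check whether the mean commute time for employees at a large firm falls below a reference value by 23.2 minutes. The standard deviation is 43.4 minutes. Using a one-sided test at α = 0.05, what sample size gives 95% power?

38

For a one-sample z-test, n = ((z_α + z_β)·σ/δ)².
z_α = 1.645 (one-sided α = 0.05); z_β = 1.645 (power 95% → β = 0.05).
n = (3.290 × 43.4 / 23.2)² = 37.88
Round up: n = 38.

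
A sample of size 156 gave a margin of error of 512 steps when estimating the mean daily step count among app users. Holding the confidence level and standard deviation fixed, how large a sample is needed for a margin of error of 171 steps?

Margin of error scales as 1/√n, so n₂ = n₁·(E₁/E₂)².
n₂ = 156 × (512/171)² = 156 × 8.965 = 1398.54
Round up: n₂ = 1399.

1399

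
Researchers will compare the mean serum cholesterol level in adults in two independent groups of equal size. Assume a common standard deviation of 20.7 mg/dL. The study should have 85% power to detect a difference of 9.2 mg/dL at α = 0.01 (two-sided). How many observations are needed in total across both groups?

For two equal groups, n per group = 2·((z_{α/2} + z_β)·σ/δ)².
z_{α/2} = 2.576; z_β = 1.036 (power 85%).
n = 2 × (3.612 × 20.7 / 9.2)² = 2 × 66.05 = 132.10
Round up: n = 133 per group.
Total across both groups: 2 × 133 = 266.

266 total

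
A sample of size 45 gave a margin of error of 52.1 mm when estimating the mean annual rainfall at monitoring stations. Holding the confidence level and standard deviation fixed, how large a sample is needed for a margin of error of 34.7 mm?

Margin of error scales as 1/√n, so n₂ = n₁·(E₁/E₂)².
n₂ = 45 × (52.1/34.7)² = 45 × 2.254 = 101.43
Round up: n₂ = 102.

102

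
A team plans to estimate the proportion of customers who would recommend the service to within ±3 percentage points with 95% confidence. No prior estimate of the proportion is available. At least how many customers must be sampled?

For a proportion with margin E = 0.03 at 95% confidence, z = 1.960.
With no prior estimate, use p = 0.5, which maximizes p(1−p) at 0.25.
n = 0.25 × (z/E)² = 0.25 × (1.960/0.03)² = 1067.11
Round up: n = 1068.

1068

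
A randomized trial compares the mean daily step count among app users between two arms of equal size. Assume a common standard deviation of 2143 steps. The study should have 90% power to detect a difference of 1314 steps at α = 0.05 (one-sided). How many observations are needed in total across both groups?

For two equal groups, n per group = 2·((z_α + z_β)·σ/δ)².
z_α = 1.645; z_β = 1.282 (power 90%).
n = 2 × (2.927 × 2143 / 1314)² = 2 × 22.79 = 45.58
Round up: n = 46 per group.
Total across both groups: 2 × 46 = 92.

92 total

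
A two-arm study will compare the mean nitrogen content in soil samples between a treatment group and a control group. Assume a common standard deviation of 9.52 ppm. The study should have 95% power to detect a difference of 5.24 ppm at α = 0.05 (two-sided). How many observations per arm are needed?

For two equal groups, n per group = 2·((z_{α/2} + z_β)·σ/δ)².
z_{α/2} = 1.960; z_β = 1.645 (power 95%).
n = 2 × (3.605 × 9.52 / 5.24)² = 2 × 42.90 = 85.80
Round up: n = 86 per group.

86 per group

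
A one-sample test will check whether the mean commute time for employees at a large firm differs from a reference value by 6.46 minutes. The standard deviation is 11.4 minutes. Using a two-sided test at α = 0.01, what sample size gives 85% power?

For a one-sample z-test, n = ((z_{α/2} + z_β)·σ/δ)².
z_{α/2} = 2.576 (two-sided α = 0.01); z_β = 1.036 (power 85% → β = 0.15).
n = (3.612 × 11.4 / 6.46)² = 40.63
Round up: n = 41.

n = 41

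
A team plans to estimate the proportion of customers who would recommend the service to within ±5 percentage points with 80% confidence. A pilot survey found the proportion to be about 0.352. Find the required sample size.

For a proportion with margin E = 0.05 at 80% confidence, z = 1.282.
n = p̂(1−p̂)(z/E)² = 0.352 × 0.648 × (1.282/0.05)² = 149.95
Round up: n = 150.

150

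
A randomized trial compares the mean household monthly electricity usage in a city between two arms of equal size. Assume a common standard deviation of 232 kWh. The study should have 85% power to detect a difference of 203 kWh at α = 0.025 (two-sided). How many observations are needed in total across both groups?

58 total

For two equal groups, n per group = 2·((z_{α/2} + z_β)·σ/δ)².
z_{α/2} = 2.241; z_β = 1.036 (power 85%).
n = 2 × (3.277 × 232 / 203)² = 2 × 14.03 = 28.06
Round up: n = 29 per group.
Total across both groups: 2 × 29 = 58.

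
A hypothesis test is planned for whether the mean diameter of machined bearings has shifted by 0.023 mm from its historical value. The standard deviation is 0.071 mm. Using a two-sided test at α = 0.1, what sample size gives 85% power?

69

For a one-sample z-test, n = ((z_{α/2} + z_β)·σ/δ)².
z_{α/2} = 1.645 (two-sided α = 0.1); z_β = 1.036 (power 85% → β = 0.15).
n = (2.681 × 0.071 / 0.023)² = 68.49
Round up: n = 69.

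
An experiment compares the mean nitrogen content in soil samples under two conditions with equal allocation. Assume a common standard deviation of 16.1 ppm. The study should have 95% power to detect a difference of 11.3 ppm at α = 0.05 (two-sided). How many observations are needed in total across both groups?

106 total

For two equal groups, n per group = 2·((z_{α/2} + z_β)·σ/δ)².
z_{α/2} = 1.960; z_β = 1.645 (power 95%).
n = 2 × (3.605 × 16.1 / 11.3)² = 2 × 26.38 = 52.76
Round up: n = 53 per group.
Total across both groups: 2 × 53 = 106.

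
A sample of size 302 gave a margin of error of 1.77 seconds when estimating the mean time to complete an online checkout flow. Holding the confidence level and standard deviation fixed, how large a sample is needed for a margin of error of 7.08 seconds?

Margin of error scales as 1/√n, so n₂ = n₁·(E₁/E₂)².
n₂ = 302 × (1.77/7.08)² = 302 × 0.0625 = 18.88
Round up: n₂ = 19.

19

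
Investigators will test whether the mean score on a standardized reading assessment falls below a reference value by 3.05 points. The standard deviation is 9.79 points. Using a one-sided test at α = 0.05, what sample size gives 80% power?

For a one-sample z-test, n = ((z_α + z_β)·σ/δ)².
z_α = 1.645 (one-sided α = 0.05); z_β = 0.842 (power 80% → β = 0.2).
n = (2.487 × 9.79 / 3.05)² = 63.73
Round up: n = 64.

n = 64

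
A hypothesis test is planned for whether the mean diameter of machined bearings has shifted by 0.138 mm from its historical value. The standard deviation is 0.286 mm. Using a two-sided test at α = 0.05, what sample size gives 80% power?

For a one-sample z-test, n = ((z_{α/2} + z_β)·σ/δ)².
z_{α/2} = 1.960 (two-sided α = 0.05); z_β = 0.842 (power 80% → β = 0.2).
n = (2.802 × 0.286 / 0.138)² = 33.72
Round up: n = 34.

34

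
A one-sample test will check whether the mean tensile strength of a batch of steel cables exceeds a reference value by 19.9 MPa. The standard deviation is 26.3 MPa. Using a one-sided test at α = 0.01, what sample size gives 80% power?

18

For a one-sample z-test, n = ((z_α + z_β)·σ/δ)².
z_α = 2.326 (one-sided α = 0.01); z_β = 0.842 (power 80% → β = 0.2).
n = (3.168 × 26.3 / 19.9)² = 17.53
Round up: n = 18.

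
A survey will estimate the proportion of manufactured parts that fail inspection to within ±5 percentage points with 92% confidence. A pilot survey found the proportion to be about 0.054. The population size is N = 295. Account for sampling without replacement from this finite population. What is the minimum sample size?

For a proportion with margin E = 0.05 at 92% confidence, z = 1.751.
n = p̂(1−p̂)(z/E)² = 0.054 × 0.946 × (1.751/0.05)² = 62.65 — call this n₀.
Finite-population correction with N = 295: n = n₀ / (1 + (n₀−1)/N) = 62.65 / 1.209 = 51.82
Round up: n = 52.

n = 52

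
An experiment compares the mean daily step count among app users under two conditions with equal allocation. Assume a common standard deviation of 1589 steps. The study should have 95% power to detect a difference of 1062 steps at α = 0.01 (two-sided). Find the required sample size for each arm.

80 per group

For two equal groups, n per group = 2·((z_{α/2} + z_β)·σ/δ)².
z_{α/2} = 2.576; z_β = 1.645 (power 95%).
n = 2 × (4.221 × 1589 / 1062)² = 2 × 39.89 = 79.78
Round up: n = 80 per group.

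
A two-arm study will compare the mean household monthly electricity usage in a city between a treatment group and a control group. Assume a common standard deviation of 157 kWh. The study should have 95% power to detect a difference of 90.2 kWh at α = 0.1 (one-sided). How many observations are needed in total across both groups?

For two equal groups, n per group = 2·((z_α + z_β)·σ/δ)².
z_α = 1.282; z_β = 1.645 (power 95%).
n = 2 × (2.927 × 157 / 90.2)² = 2 × 25.96 = 51.92
Round up: n = 52 per group.
Total across both groups: 2 × 52 = 104.

104 total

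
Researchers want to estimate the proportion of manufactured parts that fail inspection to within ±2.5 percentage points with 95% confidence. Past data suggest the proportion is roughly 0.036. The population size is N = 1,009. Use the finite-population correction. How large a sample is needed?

For a proportion with margin E = 0.025 at 95% confidence, z = 1.960.
n = p̂(1−p̂)(z/E)² = 0.036 × 0.964 × (1.960/0.025)² = 213.31 — call this n₀.
Finite-population correction with N = 1,009: n = n₀ / (1 + (n₀−1)/N) = 213.31 / 1.21 = 176.29
Round up: n = 177.

n = 177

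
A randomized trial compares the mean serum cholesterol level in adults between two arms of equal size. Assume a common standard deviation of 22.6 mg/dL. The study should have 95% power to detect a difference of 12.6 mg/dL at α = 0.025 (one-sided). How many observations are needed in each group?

84 per group

For two equal groups, n per group = 2·((z_α + z_β)·σ/δ)².
z_α = 1.960; z_β = 1.645 (power 95%).
n = 2 × (3.605 × 22.6 / 12.6)² = 2 × 41.81 = 83.62
Round up: n = 84 per group.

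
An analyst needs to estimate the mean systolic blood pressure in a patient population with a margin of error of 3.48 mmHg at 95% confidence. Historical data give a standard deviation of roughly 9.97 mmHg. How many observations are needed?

32

For a mean, the margin of error is E = z·σ/√n, so n = (zσ/E)².
At 95% confidence, z = 1.960.
n = (1.960 × 9.97 / 3.48)² = 31.53
Round up: n = 32.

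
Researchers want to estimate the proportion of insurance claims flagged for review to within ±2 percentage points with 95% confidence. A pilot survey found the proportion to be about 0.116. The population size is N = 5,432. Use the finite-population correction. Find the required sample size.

For a proportion with margin E = 0.02 at 95% confidence, z = 1.960.
n = p̂(1−p̂)(z/E)² = 0.116 × 0.884 × (1.960/0.02)² = 984.83 — call this n₀.
Finite-population correction with N = 5,432: n = n₀ / (1 + (n₀−1)/N) = 984.83 / 1.181 = 833.90
Round up: n = 834.

834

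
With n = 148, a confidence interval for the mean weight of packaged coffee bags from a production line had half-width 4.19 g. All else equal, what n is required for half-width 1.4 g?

Margin of error scales as 1/√n, so n₂ = n₁·(E₁/E₂)².
n₂ = 148 × (4.19/1.4)² = 148 × 8.957 = 1325.64
Round up: n₂ = 1326.

1326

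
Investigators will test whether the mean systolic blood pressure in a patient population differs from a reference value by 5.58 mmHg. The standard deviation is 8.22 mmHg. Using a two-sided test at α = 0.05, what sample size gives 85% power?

n = 20

For a one-sample z-test, n = ((z_{α/2} + z_β)·σ/δ)².
z_{α/2} = 1.960 (two-sided α = 0.05); z_β = 1.036 (power 85% → β = 0.15).
n = (2.996 × 8.22 / 5.58)² = 19.48
Round up: n = 20.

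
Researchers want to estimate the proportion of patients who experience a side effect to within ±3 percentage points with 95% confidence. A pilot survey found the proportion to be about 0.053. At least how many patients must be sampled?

215

For a proportion with margin E = 0.03 at 95% confidence, z = 1.960.
n = p̂(1−p̂)(z/E)² = 0.053 × 0.947 × (1.960/0.03)² = 214.24
Round up: n = 215.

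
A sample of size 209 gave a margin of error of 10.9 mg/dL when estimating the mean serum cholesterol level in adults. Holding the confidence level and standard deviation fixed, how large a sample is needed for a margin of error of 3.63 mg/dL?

1885

Margin of error scales as 1/√n, so n₂ = n₁·(E₁/E₂)².
n₂ = 209 × (10.9/3.63)² = 209 × 9.017 = 1884.55
Round up: n₂ = 1885.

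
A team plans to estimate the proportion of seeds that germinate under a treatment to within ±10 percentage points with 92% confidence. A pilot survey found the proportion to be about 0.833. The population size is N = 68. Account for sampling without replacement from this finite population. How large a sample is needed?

27

For a proportion with margin E = 0.1 at 92% confidence, z = 1.751.
n = p̂(1−p̂)(z/E)² = 0.833 × 0.167 × (1.751/0.1)² = 42.65 — call this n₀.
Finite-population correction with N = 68: n = n₀ / (1 + (n₀−1)/N) = 42.65 / 1.612 = 26.46
Round up: n = 27.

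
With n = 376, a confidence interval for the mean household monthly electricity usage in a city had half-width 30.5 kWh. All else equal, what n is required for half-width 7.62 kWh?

6024

Margin of error scales as 1/√n, so n₂ = n₁·(E₁/E₂)².
n₂ = 376 × (30.5/7.62)² = 376 × 16.02 = 6023.52
Round up: n₂ = 6024.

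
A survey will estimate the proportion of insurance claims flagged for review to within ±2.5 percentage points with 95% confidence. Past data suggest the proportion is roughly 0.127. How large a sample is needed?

For a proportion with margin E = 0.025 at 95% confidence, z = 1.960.
n = p̂(1−p̂)(z/E)² = 0.127 × 0.873 × (1.960/0.025)² = 681.48
Round up: n = 682.

682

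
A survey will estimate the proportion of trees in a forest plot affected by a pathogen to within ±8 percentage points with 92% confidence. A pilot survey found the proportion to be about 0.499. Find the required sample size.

120

For a proportion with margin E = 0.08 at 92% confidence, z = 1.751.
n = p̂(1−p̂)(z/E)² = 0.499 × 0.501 × (1.751/0.08)² = 119.77
Round up: n = 120.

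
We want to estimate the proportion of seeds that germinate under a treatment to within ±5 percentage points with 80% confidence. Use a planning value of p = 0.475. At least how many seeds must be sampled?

n = 164

For a proportion with margin E = 0.05 at 80% confidence, z = 1.282.
n = p̂(1−p̂)(z/E)² = 0.475 × 0.525 × (1.282/0.05)² = 163.94
Round up: n = 164.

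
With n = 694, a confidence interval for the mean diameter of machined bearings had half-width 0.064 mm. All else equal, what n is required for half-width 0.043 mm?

1538

Margin of error scales as 1/√n, so n₂ = n₁·(E₁/E₂)².
n₂ = 694 × (0.064/0.043)² = 694 × 2.215 = 1537.21
Round up: n₂ = 1538.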